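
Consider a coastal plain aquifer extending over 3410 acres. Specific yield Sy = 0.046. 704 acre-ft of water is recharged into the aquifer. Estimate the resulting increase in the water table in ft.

Δh ≈ 4.49 ft

A = 3410 acres = 1.38 × 10^7 m²
ΔV = 704 acre-ft = 8.684 × 10^5 m³
Δh = ΔV / (Sy × A) = 8.684 × 10^5 m³ / (0.046 × 1.38 × 10^7 m²) = 1.368 m
Δh = 1.368 m = 4.488 ft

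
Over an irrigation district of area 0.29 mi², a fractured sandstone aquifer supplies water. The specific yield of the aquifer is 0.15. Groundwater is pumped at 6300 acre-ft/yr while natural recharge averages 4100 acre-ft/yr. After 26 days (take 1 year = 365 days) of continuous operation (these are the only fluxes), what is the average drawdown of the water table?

A = 0.29 mi² = 7.511 × 10^5 m²
Net abstraction = 6300 − 4100 = 2200 acre-ft/yr
Q_net = 2200 acre-ft/yr = 7435 m³/d
ΔV = Q × t = 7435 m³/d × 26 d = 1.933 × 10^5 m³
Δh = ΔV / (Sy × A) = 1.933 × 10^5 / (0.15 × 7.511 × 10^5) = 1.716 m

Δh ≈ 1.72 m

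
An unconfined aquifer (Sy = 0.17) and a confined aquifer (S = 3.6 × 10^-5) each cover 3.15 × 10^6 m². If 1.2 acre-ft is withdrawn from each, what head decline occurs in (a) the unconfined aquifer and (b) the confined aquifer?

Δh_u ≈ 0.00276 m; Δh_c ≈ 13.1 m

ΔV = 1.2 acre-ft = 1480 m³
Unconfined: Δh_u = ΔV/(Sy·A) = 1480/(0.17 × 3.15 × 10^6) = 0.002764 m
Confined: Δh_c = ΔV/(S·A) = 1480/(3.6 × 10^-5 × 3.15 × 10^6) = 13.05 m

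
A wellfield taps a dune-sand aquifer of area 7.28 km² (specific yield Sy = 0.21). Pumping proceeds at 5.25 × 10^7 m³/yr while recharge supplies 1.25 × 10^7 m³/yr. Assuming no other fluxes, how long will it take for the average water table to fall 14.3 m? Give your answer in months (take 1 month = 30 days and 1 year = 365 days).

t ≈ 6.65 months

A = 7.28 km² = 7.28 × 10^6 m²
ΔV = Sy × A × Δh = 0.21 × 7.28 × 10^6 × 14.3 = 2.186 × 10^7 m³
Net withdrawal = 5.25 × 10^7 − 1.25 × 10^7 = 4 × 10^7 m³/yr = 1.096 × 10^5 m³/d
t = ΔV / Q = 2.186 × 10^7 m³ / 1.096 × 10^5 m³/d = 199.5 d
t = 199.5 d ≈ 6.65 months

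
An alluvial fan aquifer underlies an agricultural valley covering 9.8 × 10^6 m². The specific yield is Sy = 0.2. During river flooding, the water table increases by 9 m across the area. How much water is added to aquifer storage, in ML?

ΔV ≈ 17600 ML

ΔV = Sy × A × Δh = 0.2 × 9.8 × 10^6 m² × 9 m = 1.764 × 10^7 m³
ΔV = 1.764 × 10^7 m³ = 17640 ML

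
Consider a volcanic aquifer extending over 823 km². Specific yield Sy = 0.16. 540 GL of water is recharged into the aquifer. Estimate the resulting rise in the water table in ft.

Δh ≈ 13.5 ft

A = 823 km² = 8.23 × 10^8 m²
ΔV = 540 GL = 5.4 × 10^8 m³
Δh = ΔV / (Sy × A) = 5.4 × 10^8 m³ / (0.16 × 8.23 × 10^8 m²) = 4.101 m
Δh = 4.101 m = 13.45 ft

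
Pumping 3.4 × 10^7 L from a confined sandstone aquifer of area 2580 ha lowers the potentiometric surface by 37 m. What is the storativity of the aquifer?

S ≈ 3.6 × 10^-5

A = 2580 ha = 2.58 × 10^7 m²
ΔV = 3.4 × 10^7 L = 34000 m³
S = ΔV / (A × Δh) = 34000 m³ / (2.58 × 10^7 m² × 37 m) = 3.562 × 10^-5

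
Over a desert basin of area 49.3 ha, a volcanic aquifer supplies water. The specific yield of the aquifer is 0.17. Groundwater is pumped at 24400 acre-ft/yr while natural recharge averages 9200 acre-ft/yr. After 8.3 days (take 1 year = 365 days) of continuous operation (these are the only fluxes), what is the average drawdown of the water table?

A = 49.3 ha = 4.93 × 10^5 m²
Net abstraction = 24400 − 9200 = 15200 acre-ft/yr
Q_net = 15200 acre-ft/yr = 51370 m³/d
ΔV = Q × t = 51370 m³/d × 8.3 d = 4.263 × 10^5 m³
Δh = ΔV / (Sy × A) = 4.263 × 10^5 / (0.17 × 4.93 × 10^5) = 5.087 m

Δh ≈ 5.09 m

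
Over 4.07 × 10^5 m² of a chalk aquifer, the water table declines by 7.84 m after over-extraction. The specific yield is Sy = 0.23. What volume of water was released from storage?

ΔV ≈ 7.34 × 10^5 m³

ΔV = Sy × A × Δh = 0.23 × 4.07 × 10^5 m² × 7.84 m = 7.339 × 10^5 m³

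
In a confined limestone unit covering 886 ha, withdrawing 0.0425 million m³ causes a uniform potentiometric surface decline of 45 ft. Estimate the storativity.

A = 886 ha = 8.86 × 10^6 m²
Δh = 45 ft = 13.72 m
ΔV = 0.0425 million m³ = 42500 m³
S = ΔV / (A × Δh) = 42500 m³ / (8.86 × 10^6 m² × 13.72 m) = 3.497 × 10^-4

S ≈ 3.5 × 10^-4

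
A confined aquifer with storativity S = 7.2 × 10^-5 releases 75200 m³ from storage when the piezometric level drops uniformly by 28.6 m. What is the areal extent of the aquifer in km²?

A = ΔV / (S × Δh) = 75200 / (7.2 × 10^-5 × 28.6) = 3.652 × 10^7 m²
A = 3.652 × 10^7 m² = 36.52 km²

A ≈ 36.5 km²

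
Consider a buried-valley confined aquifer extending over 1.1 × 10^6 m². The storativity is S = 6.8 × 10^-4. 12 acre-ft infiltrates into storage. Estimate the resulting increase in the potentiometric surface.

Δh ≈ 19.8 m

ΔV = 12 acre-ft = 14800 m³
Δh = ΔV / (S × A) = 14800 m³ / (6.8 × 10^-4 × 1.1 × 10^6 m²) = 19.79 m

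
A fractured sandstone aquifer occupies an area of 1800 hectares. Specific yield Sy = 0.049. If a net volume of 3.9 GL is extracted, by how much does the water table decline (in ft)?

A = 1800 hectares = 1.8 × 10^7 m²
ΔV = 3.9 GL = 3.9 × 10^6 m³
Δh = ΔV / (Sy × A) = 3.9 × 10^6 m³ / (0.049 × 1.8 × 10^7 m²) = 4.422 m
Δh = 4.422 m = 14.51 ft

Δh ≈ 14.5 ft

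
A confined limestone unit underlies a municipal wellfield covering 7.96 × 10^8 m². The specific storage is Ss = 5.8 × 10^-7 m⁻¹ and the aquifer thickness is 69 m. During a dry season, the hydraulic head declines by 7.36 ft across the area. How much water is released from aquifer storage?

S = Ss × b = 5.8 × 10^-7 m⁻¹ × 69 m = 4.002 × 10^-5
Δh = 7.36 ft = 2.243 m
ΔV = S × A × Δh = 4.002 × 10^-5 × 7.96 × 10^8 m² × 2.243 m = 71460 m³

ΔV ≈ 71500 m³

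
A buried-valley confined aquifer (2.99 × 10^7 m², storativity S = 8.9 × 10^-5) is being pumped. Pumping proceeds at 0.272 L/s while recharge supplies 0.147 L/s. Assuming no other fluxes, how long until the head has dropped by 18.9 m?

ΔV = S × A × Δh = 8.9 × 10^-5 × 2.99 × 10^7 × 18.9 = 50290 m³
Net withdrawal = 0.272 − 0.147 = 0.125 L/s = 10.8 m³/d
t = ΔV / Q = 50290 m³ / 10.8 m³/d = 4657 d

t ≈ 4660 days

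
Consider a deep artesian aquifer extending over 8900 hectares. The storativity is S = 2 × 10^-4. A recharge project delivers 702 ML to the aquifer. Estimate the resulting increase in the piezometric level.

A = 8900 hectares = 8.9 × 10^7 m²
ΔV = 702 ML = 7.02 × 10^5 m³
Δh = ΔV / (S × A) = 7.02 × 10^5 m³ / (2 × 10^-4 × 8.9 × 10^7 m²) = 39.44 m

Δh ≈ 39.4 m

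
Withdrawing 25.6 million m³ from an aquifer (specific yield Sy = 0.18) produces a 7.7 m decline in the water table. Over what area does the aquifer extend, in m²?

A ≈ 1.85 × 10^7 m²

ΔV = 25.6 million m³ = 2.56 × 10^7 m³
A = ΔV / (Sy × Δh) = 2.56 × 10^7 / (0.18 × 7.7) = 1.847 × 10^7 m²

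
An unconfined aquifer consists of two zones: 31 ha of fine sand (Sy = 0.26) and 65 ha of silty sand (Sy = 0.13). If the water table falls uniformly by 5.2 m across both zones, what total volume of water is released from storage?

A₁ = 31 ha = 3.1 × 10^5 m²; A₂ = 65 ha = 6.5 × 10^5 m²
ΔV₁ = 0.26 × 3.1 × 10^5 × 5.2 = 4.191 × 10^5 m³
ΔV₂ = 0.13 × 6.5 × 10^5 × 5.2 = 4.394 × 10^5 m³
ΔV = ΔV₁ + ΔV₂ = 8.585 × 10^5 m³

ΔV ≈ 8.59 × 10^5 m³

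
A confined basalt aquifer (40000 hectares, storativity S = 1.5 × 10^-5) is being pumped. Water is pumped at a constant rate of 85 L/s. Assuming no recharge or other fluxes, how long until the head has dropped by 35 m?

t ≈ 28.6 days

A = 40000 hectares = 4 × 10^8 m²
ΔV = S × A × Δh = 1.5 × 10^-5 × 4 × 10^8 × 35 = 2.1 × 10^5 m³
Q = 85 L/s = 7344 m³/d
t = ΔV / Q = 2.1 × 10^5 m³ / 7344 m³/d = 28.59 d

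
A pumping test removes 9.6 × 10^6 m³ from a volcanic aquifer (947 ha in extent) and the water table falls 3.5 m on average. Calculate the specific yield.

Sy ≈ 0.29

A = 947 ha = 9.47 × 10^6 m²
Sy = ΔV / (A × Δh) = 9.6 × 10^6 m³ / (9.47 × 10^6 m² × 3.5 m) = 0.2896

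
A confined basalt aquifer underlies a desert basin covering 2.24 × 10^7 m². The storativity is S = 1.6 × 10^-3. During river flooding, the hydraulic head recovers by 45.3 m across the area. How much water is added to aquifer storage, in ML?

ΔV ≈ 1620 ML

ΔV = S × A × Δh = 0.0016 × 2.24 × 10^7 m² × 45.3 m = 1.624 × 10^6 m³
ΔV = 1.624 × 10^6 m³ = 1624 ML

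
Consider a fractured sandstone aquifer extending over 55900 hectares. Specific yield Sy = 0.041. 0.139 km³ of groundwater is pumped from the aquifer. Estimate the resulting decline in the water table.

A = 55900 hectares = 5.59 × 10^8 m²
ΔV = 0.139 km³ = 1.39 × 10^8 m³
Δh = ΔV / (Sy × A) = 1.39 × 10^8 m³ / (0.041 × 5.59 × 10^8 m²) = 6.065 m

Δh ≈ 6.06 m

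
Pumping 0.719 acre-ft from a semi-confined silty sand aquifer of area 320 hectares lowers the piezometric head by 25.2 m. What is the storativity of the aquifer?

A = 320 hectares = 3.2 × 10^6 m²
ΔV = 0.719 acre-ft = 886.9 m³
S = ΔV / (A × Δh) = 886.9 m³ / (3.2 × 10^6 m² × 25.2 m) = 1.1 × 10^-5

S ≈ 1.1 × 10^-5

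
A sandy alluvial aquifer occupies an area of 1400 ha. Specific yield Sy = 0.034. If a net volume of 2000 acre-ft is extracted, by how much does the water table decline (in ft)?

Δh ≈ 17 ft

A = 1400 ha = 1.4 × 10^7 m²
ΔV = 2000 acre-ft = 2.467 × 10^6 m³
Δh = ΔV / (Sy × A) = 2.467 × 10^6 m³ / (0.034 × 1.4 × 10^7 m²) = 5.183 m
Δh = 5.183 m = 17 ft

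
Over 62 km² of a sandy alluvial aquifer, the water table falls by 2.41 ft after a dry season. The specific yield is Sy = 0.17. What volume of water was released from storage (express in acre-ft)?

ΔV ≈ 6280 acre-ft

A = 62 km² = 6.2 × 10^7 m²
Δh = 2.41 ft = 0.7346 m
ΔV = Sy × A × Δh = 0.17 × 6.2 × 10^7 m² × 0.7346 m = 7.742 × 10^6 m³
ΔV = 7.742 × 10^6 m³ = 6277 acre-ft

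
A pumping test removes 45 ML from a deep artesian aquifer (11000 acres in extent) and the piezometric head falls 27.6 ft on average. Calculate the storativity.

S ≈ 1.2 × 10^-4

A = 11000 acres = 4.452 × 10^7 m²
Δh = 27.6 ft = 8.412 m
ΔV = 45 ML = 45000 m³
S = ΔV / (A × Δh) = 45000 m³ / (4.452 × 10^7 m² × 8.412 m) = 1.202 × 10^-4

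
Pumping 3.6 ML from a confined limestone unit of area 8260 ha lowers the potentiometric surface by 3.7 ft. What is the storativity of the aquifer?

S ≈ 3.9 × 10^-5

A = 8260 ha = 8.26 × 10^7 m²
Δh = 3.7 ft = 1.128 m
ΔV = 3.6 ML = 3600 m³
S = ΔV / (A × Δh) = 3600 m³ / (8.26 × 10^7 m² × 1.128 m) = 3.865 × 10^-5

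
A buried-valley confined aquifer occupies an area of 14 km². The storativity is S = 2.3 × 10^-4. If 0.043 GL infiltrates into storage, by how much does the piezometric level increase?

Δh ≈ 13.4 m

A = 14 km² = 1.4 × 10^7 m²
ΔV = 0.043 GL = 43000 m³
Δh = ΔV / (S × A) = 43000 m³ / (2.3 × 10^-4 × 1.4 × 10^7 m²) = 13.35 m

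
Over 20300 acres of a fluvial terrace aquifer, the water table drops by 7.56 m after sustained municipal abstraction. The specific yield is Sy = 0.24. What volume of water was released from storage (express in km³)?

ΔV ≈ 0.149 km³

A = 20300 acres = 8.215 × 10^7 m²
ΔV = Sy × A × Δh = 0.24 × 8.215 × 10^7 m² × 7.56 m = 1.491 × 10^8 m³
ΔV = 1.491 × 10^8 m³ = 0.1491 km³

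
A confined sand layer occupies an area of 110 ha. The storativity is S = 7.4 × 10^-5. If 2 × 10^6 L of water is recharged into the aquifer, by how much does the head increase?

Δh ≈ 24.6 m

A = 110 ha = 1.1 × 10^6 m²
ΔV = 2 × 10^6 L = 2000 m³
Δh = ΔV / (S × A) = 2000 m³ / (7.4 × 10^-5 × 1.1 × 10^6 m²) = 24.57 m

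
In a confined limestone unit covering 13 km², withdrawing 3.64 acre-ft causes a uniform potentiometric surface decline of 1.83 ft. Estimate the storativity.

A = 13 km² = 1.3 × 10^7 m²
Δh = 1.83 ft = 0.5578 m
ΔV = 3.64 acre-ft = 4490 m³
S = ΔV / (A × Δh) = 4490 m³ / (1.3 × 10^7 m² × 0.5578 m) = 6.192 × 10^-4

S ≈ 6.2 × 10^-4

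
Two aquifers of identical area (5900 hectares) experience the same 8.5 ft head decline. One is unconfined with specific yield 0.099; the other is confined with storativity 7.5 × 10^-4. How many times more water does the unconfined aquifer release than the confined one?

ΔV_u / ΔV_c ≈ 132

A = 5900 hectares = 5.9 × 10^7 m²
Δh = 8.5 ft = 2.591 m
Unconfined: ΔV_u = Sy × A × Δh = 0.099 × 5.9 × 10^7 × 2.591 = 1.513 × 10^7 m³
Confined: ΔV_c = S × A × Δh = 7.5 × 10^-4 × 5.9 × 10^7 × 2.591 = 1.146 × 10^5 m³
Ratio = ΔV_u / ΔV_c = Sy / S = 0.099 / 7.5 × 10^-4 = 132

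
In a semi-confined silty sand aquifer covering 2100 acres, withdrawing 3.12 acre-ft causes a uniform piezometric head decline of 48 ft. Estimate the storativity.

S ≈ 3.1 × 10^-5

A = 2100 acres = 8.498 × 10^6 m²
Δh = 48 ft = 14.63 m
ΔV = 3.12 acre-ft = 3848 m³
S = ΔV / (A × Δh) = 3848 m³ / (8.498 × 10^6 m² × 14.63 m) = 3.095 × 10^-5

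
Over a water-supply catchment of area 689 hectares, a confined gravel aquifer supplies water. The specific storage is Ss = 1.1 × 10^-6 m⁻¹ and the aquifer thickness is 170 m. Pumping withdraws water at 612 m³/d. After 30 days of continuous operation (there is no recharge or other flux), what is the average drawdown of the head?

S = Ss × b = 1.1 × 10^-6 m⁻¹ × 170 m = 1.87 × 10^-4
A = 689 hectares = 6.89 × 10^6 m²
ΔV = Q × t = 612 m³/d × 30 d = 18360 m³
Δh = ΔV / (S × A) = 18360 / (1.87 × 10^-4 × 6.89 × 10^6) = 14.25 m

Δh ≈ 14.2 m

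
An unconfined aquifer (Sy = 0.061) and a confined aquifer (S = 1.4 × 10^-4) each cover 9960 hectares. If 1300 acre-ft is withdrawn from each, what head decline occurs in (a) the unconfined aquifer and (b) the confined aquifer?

Δh_u ≈ 0.264 m; Δh_c ≈ 115 m

A = 9960 hectares = 9.96 × 10^7 m²
ΔV = 1300 acre-ft = 1.604 × 10^6 m³
Unconfined: Δh_u = ΔV/(Sy·A) = 1.604 × 10^6/(0.061 × 9.96 × 10^7) = 0.2639 m
Confined: Δh_c = ΔV/(S·A) = 1.604 × 10^6/(1.4 × 10^-4 × 9.96 × 10^7) = 115 m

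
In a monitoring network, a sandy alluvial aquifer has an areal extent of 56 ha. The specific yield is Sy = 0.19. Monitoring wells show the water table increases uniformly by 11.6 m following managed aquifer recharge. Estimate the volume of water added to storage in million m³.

ΔV ≈ 1.23 million m³

A = 56 ha = 5.6 × 10^5 m²
ΔV = Sy × A × Δh = 0.19 × 5.6 × 10^5 m² × 11.6 m = 1.234 × 10^6 m³
ΔV = 1.234 × 10^6 m³ = 1.234 million m³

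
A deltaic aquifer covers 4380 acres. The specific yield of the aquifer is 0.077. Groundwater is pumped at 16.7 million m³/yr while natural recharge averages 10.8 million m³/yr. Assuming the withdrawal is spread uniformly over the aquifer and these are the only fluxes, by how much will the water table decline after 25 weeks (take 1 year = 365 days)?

Δh ≈ 2.07 m

A = 4380 acres = 1.773 × 10^7 m²
Net abstraction = 16.7 − 10.8 = 5.9 million m³/yr
Q_net = 5.9 million m³/yr = 16160 m³/d
t = 25 weeks = 175 d
ΔV = Q × t = 16160 m³/d × 175 d = 2.829 × 10^6 m³
Δh = ΔV / (Sy × A) = 2.829 × 10^6 / (0.077 × 1.773 × 10^7) = 2.073 m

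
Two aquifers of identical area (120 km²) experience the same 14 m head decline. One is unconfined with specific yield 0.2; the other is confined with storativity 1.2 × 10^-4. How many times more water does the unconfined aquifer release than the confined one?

A = 120 km² = 1.2 × 10^8 m²
Unconfined: ΔV_u = Sy × A × Δh = 0.2 × 1.2 × 10^8 × 14 = 3.36 × 10^8 m³
Confined: ΔV_c = S × A × Δh = 1.2 × 10^-4 × 1.2 × 10^8 × 14 = 2.016 × 10^5 m³
Ratio = ΔV_u / ΔV_c = Sy / S = 0.2 / 1.2 × 10^-4 = 1667

ΔV_u / ΔV_c ≈ 1670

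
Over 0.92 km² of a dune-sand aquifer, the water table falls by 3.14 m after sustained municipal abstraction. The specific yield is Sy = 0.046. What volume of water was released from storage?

ΔV ≈ 1.33 × 10^5 m³

A = 0.92 km² = 9.2 × 10^5 m²
ΔV = Sy × A × Δh = 0.046 × 9.2 × 10^5 m² × 3.14 m = 1.329 × 10^5 m³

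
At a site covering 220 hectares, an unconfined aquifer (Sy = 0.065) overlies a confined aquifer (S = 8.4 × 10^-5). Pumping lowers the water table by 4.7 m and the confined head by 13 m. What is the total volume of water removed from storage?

A = 220 hectares = 2.2 × 10^6 m²
Unconfined: ΔV_u = Sy × A × Δh_u = 0.065 × 2.2 × 10^6 × 4.7 = 6.721 × 10^5 m³
Confined: ΔV_c = S × A × Δh_c = 8.4 × 10^-5 × 2.2 × 10^6 × 13 = 2402 m³
Total ΔV = 6.721 × 10^5 + 2402 = 6.745 × 10^5 m³

ΔV ≈ 6.75 × 10^5 m³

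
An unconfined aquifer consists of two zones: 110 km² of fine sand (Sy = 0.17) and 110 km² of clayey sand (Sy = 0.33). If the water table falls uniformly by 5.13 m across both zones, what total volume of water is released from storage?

ΔV ≈ 2.82 × 10^8 m³

A₁ = 110 km² = 1.1 × 10^8 m²; A₂ = 110 km² = 1.1 × 10^8 m²
ΔV₁ = 0.17 × 1.1 × 10^8 × 5.13 = 9.593 × 10^7 m³
ΔV₂ = 0.33 × 1.1 × 10^8 × 5.13 = 1.862 × 10^8 m³
ΔV = ΔV₁ + ΔV₂ = 2.821 × 10^8 m³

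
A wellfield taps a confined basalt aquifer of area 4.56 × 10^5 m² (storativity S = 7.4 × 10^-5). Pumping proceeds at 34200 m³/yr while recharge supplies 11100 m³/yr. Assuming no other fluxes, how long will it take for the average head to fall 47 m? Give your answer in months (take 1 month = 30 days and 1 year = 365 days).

t ≈ 0.835 months

ΔV = S × A × Δh = 7.4 × 10^-5 × 4.56 × 10^5 × 47 = 1586 m³
Net withdrawal = 34200 − 11100 = 23100 m³/yr = 63.29 m³/d
t = ΔV / Q = 1586 m³ / 63.29 m³/d = 25.06 d
t = 25.06 d ≈ 0.8353 months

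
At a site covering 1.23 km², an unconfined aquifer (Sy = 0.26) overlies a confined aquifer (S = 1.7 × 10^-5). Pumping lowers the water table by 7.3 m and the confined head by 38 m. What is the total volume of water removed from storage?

A = 1.23 km² = 1.23 × 10^6 m²
Unconfined: ΔV_u = Sy × A × Δh_u = 0.26 × 1.23 × 10^6 × 7.3 = 2.335 × 10^6 m³
Confined: ΔV_c = S × A × Δh_c = 1.7 × 10^-5 × 1.23 × 10^6 × 38 = 794.6 m³
Total ΔV = 2.335 × 10^6 + 794.6 = 2.335 × 10^6 m³

ΔV ≈ 2.34 × 10^6 m³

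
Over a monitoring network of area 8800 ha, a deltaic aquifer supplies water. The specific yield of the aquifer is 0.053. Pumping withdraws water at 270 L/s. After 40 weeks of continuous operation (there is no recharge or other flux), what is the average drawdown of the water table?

Δh ≈ 1.4 m

A = 8800 ha = 8.8 × 10^7 m²
Q = 270 L/s = 23330 m³/d
t = 40 weeks = 280 d
ΔV = Q × t = 23330 m³/d × 280 d = 6.532 × 10^6 m³
Δh = ΔV / (Sy × A) = 6.532 × 10^6 / (0.053 × 8.8 × 10^7) = 1.4 m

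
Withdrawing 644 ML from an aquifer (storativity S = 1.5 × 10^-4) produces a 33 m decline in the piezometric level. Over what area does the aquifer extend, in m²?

ΔV = 644 ML = 6.44 × 10^5 m³
A = ΔV / (S × Δh) = 6.44 × 10^5 / (1.5 × 10^-4 × 33) = 1.301 × 10^8 m²

A ≈ 1.3 × 10^8 m²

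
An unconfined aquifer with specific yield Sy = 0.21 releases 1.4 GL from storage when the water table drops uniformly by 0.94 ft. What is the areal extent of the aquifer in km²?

Δh = 0.94 ft = 0.2865 m
ΔV = 1.4 GL = 1.4 × 10^6 m³
A = ΔV / (Sy × Δh) = 1.4 × 10^6 / (0.21 × 0.2865) = 2.327 × 10^7 m²
A = 2.327 × 10^7 m² = 23.27 km²

A ≈ 23.3 km²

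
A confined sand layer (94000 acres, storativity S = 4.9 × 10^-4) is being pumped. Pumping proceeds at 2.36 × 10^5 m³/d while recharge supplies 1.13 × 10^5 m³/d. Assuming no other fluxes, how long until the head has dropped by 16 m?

A = 94000 acres = 3.804 × 10^8 m²
ΔV = S × A × Δh = 4.9 × 10^-4 × 3.804 × 10^8 × 16 = 2.982 × 10^6 m³
Net withdrawal = 2.36 × 10^5 − 1.13 × 10^5 = 1.23 × 10^5 m³/d
t = ΔV / Q = 2.982 × 10^6 m³ / 1.23 × 10^5 m³/d = 24.25 d

t ≈ 24.2 days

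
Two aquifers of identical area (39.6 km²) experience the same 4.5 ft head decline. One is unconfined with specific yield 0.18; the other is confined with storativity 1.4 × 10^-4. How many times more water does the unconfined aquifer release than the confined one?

A = 39.6 km² = 3.96 × 10^7 m²
Δh = 4.5 ft = 1.372 m
Unconfined: ΔV_u = Sy × A × Δh = 0.18 × 3.96 × 10^7 × 1.372 = 9.777 × 10^6 m³
Confined: ΔV_c = S × A × Δh = 1.4 × 10^-4 × 3.96 × 10^7 × 1.372 = 7604 m³
Ratio = ΔV_u / ΔV_c = Sy / S = 0.18 / 1.4 × 10^-4 = 1286

ΔV_u / ΔV_c ≈ 1290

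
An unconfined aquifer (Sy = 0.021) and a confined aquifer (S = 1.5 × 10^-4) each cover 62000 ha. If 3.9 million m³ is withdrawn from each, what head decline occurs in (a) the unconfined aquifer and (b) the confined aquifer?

A = 62000 ha = 6.2 × 10^8 m²
ΔV = 3.9 million m³ = 3.9 × 10^6 m³
Unconfined: Δh_u = ΔV/(Sy·A) = 3.9 × 10^6/(0.021 × 6.2 × 10^8) = 0.2995 m
Confined: Δh_c = ΔV/(S·A) = 3.9 × 10^6/(1.5 × 10^-4 × 6.2 × 10^8) = 41.94 m

Δh_u ≈ 0.3 m; Δh_c ≈ 41.9 m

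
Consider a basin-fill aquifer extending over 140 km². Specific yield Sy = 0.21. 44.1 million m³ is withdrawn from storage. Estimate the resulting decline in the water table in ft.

A = 140 km² = 1.4 × 10^8 m²
ΔV = 44.1 million m³ = 4.41 × 10^7 m³
Δh = ΔV / (Sy × A) = 4.41 × 10^7 m³ / (0.21 × 1.4 × 10^8 m²) = 1.5 m
Δh = 1.5 m = 4.921 ft

Δh ≈ 4.92 ft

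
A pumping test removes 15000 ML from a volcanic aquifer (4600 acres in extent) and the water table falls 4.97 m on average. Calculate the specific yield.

Sy ≈ 0.16

A = 4600 acres = 1.862 × 10^7 m²
ΔV = 15000 ML = 1.5 × 10^7 m³
Sy = ΔV / (A × Δh) = 1.5 × 10^7 m³ / (1.862 × 10^7 m² × 4.97 m) = 0.1621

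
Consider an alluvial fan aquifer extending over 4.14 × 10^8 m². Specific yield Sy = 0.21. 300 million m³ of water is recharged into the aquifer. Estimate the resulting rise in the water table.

Δh ≈ 3.45 m

ΔV = 300 million m³ = 3 × 10^8 m³
Δh = ΔV / (Sy × A) = 3 × 10^8 m³ / (0.21 × 4.14 × 10^8 m²) = 3.451 m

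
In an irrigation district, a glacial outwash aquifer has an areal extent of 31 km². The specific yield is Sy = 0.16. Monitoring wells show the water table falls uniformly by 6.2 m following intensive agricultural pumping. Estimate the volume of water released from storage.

A = 31 km² = 3.1 × 10^7 m²
ΔV = Sy × A × Δh = 0.16 × 3.1 × 10^7 m² × 6.2 m = 3.075 × 10^7 m³

ΔV ≈ 3.08 × 10^7 m³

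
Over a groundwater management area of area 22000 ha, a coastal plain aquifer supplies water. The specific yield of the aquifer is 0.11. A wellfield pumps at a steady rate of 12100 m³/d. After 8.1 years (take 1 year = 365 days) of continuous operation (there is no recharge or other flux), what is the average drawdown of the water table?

A = 22000 ha = 2.2 × 10^8 m²
t = 8.1 years = 2956 d
ΔV = Q × t = 12100 m³/d × 2956 d = 3.577 × 10^7 m³
Δh = ΔV / (Sy × A) = 3.577 × 10^7 / (0.11 × 2.2 × 10^8) = 1.478 m

Δh ≈ 1.48 m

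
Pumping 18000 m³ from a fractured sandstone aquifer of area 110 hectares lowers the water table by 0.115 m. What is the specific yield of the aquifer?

A = 110 hectares = 1.1 × 10^6 m²
Sy = ΔV / (A × Δh) = 18000 m³ / (1.1 × 10^6 m² × 0.115 m) = 0.1423

Sy ≈ 0.14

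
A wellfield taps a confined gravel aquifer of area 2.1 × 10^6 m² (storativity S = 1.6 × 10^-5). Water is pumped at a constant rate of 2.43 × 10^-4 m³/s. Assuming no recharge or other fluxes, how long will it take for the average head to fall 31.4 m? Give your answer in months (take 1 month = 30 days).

t ≈ 1.68 months

ΔV = S × A × Δh = 1.6 × 10^-5 × 2.1 × 10^6 × 31.4 = 1055 m³
Q = 2.43 × 10^-4 m³/s = 21 m³/d
t = ΔV / Q = 1055 m³ / 21 m³/d = 50.25 d
t = 50.25 d ≈ 1.675 months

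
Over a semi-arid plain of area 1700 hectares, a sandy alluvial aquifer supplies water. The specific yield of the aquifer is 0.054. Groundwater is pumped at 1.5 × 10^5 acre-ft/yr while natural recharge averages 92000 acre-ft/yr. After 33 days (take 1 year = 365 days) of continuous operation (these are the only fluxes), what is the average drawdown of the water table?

A = 1700 hectares = 1.7 × 10^7 m²
Net abstraction = 1.5 × 10^5 − 92000 = 58000 acre-ft/yr
Q_net = 58000 acre-ft/yr = 1.96 × 10^5 m³/d
ΔV = Q × t = 1.96 × 10^5 m³/d × 33 d = 6.468 × 10^6 m³
Δh = ΔV / (Sy × A) = 6.468 × 10^6 / (0.054 × 1.7 × 10^7) = 7.046 m

Δh ≈ 7.05 m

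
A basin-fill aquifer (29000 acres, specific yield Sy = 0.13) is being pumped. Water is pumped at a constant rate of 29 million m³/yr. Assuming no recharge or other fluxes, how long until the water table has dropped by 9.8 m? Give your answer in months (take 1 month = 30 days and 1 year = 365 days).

A = 29000 acres = 1.174 × 10^8 m²
ΔV = Sy × A × Δh = 0.13 × 1.174 × 10^8 × 9.8 = 1.495 × 10^8 m³
Q = 29 million m³/yr = 79450 m³/d
t = ΔV / Q = 1.495 × 10^8 m³ / 79450 m³/d = 1882 d
t = 1882 d ≈ 62.73 months

t ≈ 62.7 months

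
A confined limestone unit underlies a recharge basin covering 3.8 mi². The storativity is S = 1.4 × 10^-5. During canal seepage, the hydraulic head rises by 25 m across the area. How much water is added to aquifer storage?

ΔV ≈ 3440 m³

A = 3.8 mi² = 9.842 × 10^6 m²
ΔV = S × A × Δh = 1.4 × 10^-5 × 9.842 × 10^6 m² × 25 m = 3445 m³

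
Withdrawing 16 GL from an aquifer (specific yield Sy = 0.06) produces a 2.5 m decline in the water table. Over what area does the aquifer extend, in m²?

ΔV = 16 GL = 1.6 × 10^7 m³
A = ΔV / (Sy × Δh) = 1.6 × 10^7 / (0.06 × 2.5) = 1.067 × 10^8 m²

A ≈ 1.07 × 10^8 m²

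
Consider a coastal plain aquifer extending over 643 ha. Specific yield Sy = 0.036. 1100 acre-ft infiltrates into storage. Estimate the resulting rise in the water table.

Δh ≈ 5.86 m

A = 643 ha = 6.43 × 10^6 m²
ΔV = 1100 acre-ft = 1.357 × 10^6 m³
Δh = ΔV / (Sy × A) = 1.357 × 10^6 m³ / (0.036 × 6.43 × 10^6 m²) = 5.862 m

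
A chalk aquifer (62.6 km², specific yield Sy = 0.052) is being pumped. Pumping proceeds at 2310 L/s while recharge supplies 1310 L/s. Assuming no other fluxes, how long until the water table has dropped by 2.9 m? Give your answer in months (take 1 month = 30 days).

t ≈ 3.64 months

A = 62.6 km² = 6.26 × 10^7 m²
ΔV = Sy × A × Δh = 0.052 × 6.26 × 10^7 × 2.9 = 9.44 × 10^6 m³
Net withdrawal = 2310 − 1310 = 1000 L/s = 86400 m³/d
t = ΔV / Q = 9.44 × 10^6 m³ / 86400 m³/d = 109.3 d
t = 109.3 d ≈ 3.642 months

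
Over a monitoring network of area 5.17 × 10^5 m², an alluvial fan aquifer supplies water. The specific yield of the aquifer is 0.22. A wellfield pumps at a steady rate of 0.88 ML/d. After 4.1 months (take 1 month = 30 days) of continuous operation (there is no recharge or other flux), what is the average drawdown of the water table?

Δh ≈ 0.952 m

Q = 0.88 ML/d = 880 m³/d
t = 4.1 months = 123 d
ΔV = Q × t = 880 m³/d × 123 d = 1.082 × 10^5 m³
Δh = ΔV / (Sy × A) = 1.082 × 10^5 / (0.22 × 5.17 × 10^5) = 0.9516 m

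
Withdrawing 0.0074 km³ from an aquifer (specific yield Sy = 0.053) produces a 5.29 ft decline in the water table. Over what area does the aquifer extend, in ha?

Δh = 5.29 ft = 1.612 m
ΔV = 0.0074 km³ = 7.4 × 10^6 m³
A = ΔV / (Sy × Δh) = 7.4 × 10^6 / (0.053 × 1.612) = 8.659 × 10^7 m²
A = 8.659 × 10^7 m² = 8659 ha

A ≈ 8660 ha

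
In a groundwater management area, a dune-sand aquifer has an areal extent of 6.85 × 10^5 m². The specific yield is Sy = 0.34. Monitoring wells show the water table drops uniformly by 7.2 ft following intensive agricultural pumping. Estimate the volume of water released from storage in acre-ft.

Δh = 7.2 ft = 2.195 m
ΔV = Sy × A × Δh = 0.34 × 6.85 × 10^5 m² × 2.195 m = 5.111 × 10^5 m³
ΔV = 5.111 × 10^5 m³ = 414.4 acre-ft

ΔV ≈ 414 acre-ft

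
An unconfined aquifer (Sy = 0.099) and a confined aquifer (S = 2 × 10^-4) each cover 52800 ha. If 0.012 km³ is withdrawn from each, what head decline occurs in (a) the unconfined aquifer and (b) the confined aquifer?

Δh_u ≈ 0.23 m; Δh_c ≈ 114 m

A = 52800 ha = 5.28 × 10^8 m²
ΔV = 0.012 km³ = 1.2 × 10^7 m³
Unconfined: Δh_u = ΔV/(Sy·A) = 1.2 × 10^7/(0.099 × 5.28 × 10^8) = 0.2296 m
Confined: Δh_c = ΔV/(S·A) = 1.2 × 10^7/(2 × 10^-4 × 5.28 × 10^8) = 113.6 m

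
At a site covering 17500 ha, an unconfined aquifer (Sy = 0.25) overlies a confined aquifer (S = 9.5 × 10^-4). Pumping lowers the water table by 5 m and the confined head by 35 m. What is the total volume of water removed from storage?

A = 17500 ha = 1.75 × 10^8 m²
Unconfined: ΔV_u = Sy × A × Δh_u = 0.25 × 1.75 × 10^8 × 5 = 2.188 × 10^8 m³
Confined: ΔV_c = S × A × Δh_c = 9.5 × 10^-4 × 1.75 × 10^8 × 35 = 5.819 × 10^6 m³
Total ΔV = 2.188 × 10^8 + 5.819 × 10^6 = 2.246 × 10^8 m³

ΔV ≈ 2.25 × 10^8 m³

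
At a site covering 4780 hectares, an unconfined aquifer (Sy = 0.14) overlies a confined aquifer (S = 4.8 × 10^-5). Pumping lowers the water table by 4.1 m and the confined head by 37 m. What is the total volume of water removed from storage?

A = 4780 hectares = 4.78 × 10^7 m²
Unconfined: ΔV_u = Sy × A × Δh_u = 0.14 × 4.78 × 10^7 × 4.1 = 2.744 × 10^7 m³
Confined: ΔV_c = S × A × Δh_c = 4.8 × 10^-5 × 4.78 × 10^7 × 37 = 84890 m³
Total ΔV = 2.744 × 10^7 + 84890 = 2.752 × 10^7 m³

ΔV ≈ 2.75 × 10^7 m³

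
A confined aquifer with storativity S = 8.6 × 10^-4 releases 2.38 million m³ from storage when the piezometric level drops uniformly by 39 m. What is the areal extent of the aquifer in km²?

A ≈ 71 km²

ΔV = 2.38 million m³ = 2.38 × 10^6 m³
A = ΔV / (S × Δh) = 2.38 × 10^6 / (8.6 × 10^-4 × 39) = 7.096 × 10^7 m²
A = 7.096 × 10^7 m² = 70.96 km²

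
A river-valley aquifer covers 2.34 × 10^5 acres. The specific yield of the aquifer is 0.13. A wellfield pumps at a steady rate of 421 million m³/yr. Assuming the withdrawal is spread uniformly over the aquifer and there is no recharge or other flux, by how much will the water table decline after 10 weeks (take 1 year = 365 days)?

A = 2.34 × 10^5 acres = 9.47 × 10^8 m²
Q = 421 million m³/yr = 1.153 × 10^6 m³/d
t = 10 weeks = 70 d
ΔV = Q × t = 1.153 × 10^6 m³/d × 70 d = 8.074 × 10^7 m³
Δh = ΔV / (Sy × A) = 8.074 × 10^7 / (0.13 × 9.47 × 10^8) = 0.6559 m

Δh ≈ 0.656 m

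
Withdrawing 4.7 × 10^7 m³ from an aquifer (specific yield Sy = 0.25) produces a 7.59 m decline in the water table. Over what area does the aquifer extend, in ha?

A = ΔV / (Sy × Δh) = 4.7 × 10^7 / (0.25 × 7.59) = 2.477 × 10^7 m²
A = 2.477 × 10^7 m² = 2477 ha

A ≈ 2480 ha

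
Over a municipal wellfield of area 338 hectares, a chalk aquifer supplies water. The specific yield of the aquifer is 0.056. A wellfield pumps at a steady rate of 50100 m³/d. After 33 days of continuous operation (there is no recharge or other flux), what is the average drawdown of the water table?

Δh ≈ 8.73 m

A = 338 hectares = 3.38 × 10^6 m²
ΔV = Q × t = 50100 m³/d × 33 d = 1.653 × 10^6 m³
Δh = ΔV / (Sy × A) = 1.653 × 10^6 / (0.056 × 3.38 × 10^6) = 8.735 m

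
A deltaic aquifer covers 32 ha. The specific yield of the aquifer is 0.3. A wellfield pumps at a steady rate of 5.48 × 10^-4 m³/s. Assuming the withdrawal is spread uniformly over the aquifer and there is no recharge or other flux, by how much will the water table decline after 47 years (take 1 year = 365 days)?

A = 32 ha = 3.2 × 10^5 m²
Q = 5.48 × 10^-4 m³/s = 47.35 m³/d
t = 47 years = 17160 d
ΔV = Q × t = 47.35 m³/d × 17160 d = 8.122 × 10^5 m³
Δh = ΔV / (Sy × A) = 8.122 × 10^5 / (0.3 × 3.2 × 10^5) = 8.461 m

Δh ≈ 8.46 m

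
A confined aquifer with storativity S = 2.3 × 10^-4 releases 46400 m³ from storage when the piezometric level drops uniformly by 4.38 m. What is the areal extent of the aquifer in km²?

A = ΔV / (S × Δh) = 46400 / (2.3 × 10^-4 × 4.38) = 4.606 × 10^7 m²
A = 4.606 × 10^7 m² = 46.06 km²

A ≈ 46.1 km²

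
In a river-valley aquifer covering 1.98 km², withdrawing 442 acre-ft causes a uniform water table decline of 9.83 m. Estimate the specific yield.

Sy ≈ 0.028

A = 1.98 km² = 1.98 × 10^6 m²
ΔV = 442 acre-ft = 5.452 × 10^5 m³
Sy = ΔV / (A × Δh) = 5.452 × 10^5 m³ / (1.98 × 10^6 m² × 9.83 m) = 0.02801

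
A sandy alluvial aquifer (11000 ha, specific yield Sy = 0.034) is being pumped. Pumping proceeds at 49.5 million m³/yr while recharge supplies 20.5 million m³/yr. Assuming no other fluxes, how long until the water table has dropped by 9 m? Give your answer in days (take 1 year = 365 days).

t ≈ 424 days

A = 11000 ha = 1.1 × 10^8 m²
ΔV = Sy × A × Δh = 0.034 × 1.1 × 10^8 × 9 = 3.366 × 10^7 m³
Net withdrawal = 49.5 − 20.5 = 29 million m³/yr = 79450 m³/d
t = ΔV / Q = 3.366 × 10^7 m³ / 79450 m³/d = 423.7 d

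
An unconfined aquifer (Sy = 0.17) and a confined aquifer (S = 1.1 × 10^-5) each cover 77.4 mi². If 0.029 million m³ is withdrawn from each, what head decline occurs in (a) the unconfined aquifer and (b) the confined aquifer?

Δh_u ≈ 8.51 × 10^-4 m; Δh_c ≈ 13.2 m

A = 77.4 mi² = 2.005 × 10^8 m²
ΔV = 0.029 million m³ = 29000 m³
Unconfined: Δh_u = ΔV/(Sy·A) = 29000/(0.17 × 2.005 × 10^8) = 8.51 × 10^-4 m
Confined: Δh_c = ΔV/(S·A) = 29000/(1.1 × 10^-5 × 2.005 × 10^8) = 13.15 m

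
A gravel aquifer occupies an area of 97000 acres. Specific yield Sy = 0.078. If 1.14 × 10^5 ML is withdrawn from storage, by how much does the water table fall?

A = 97000 acres = 3.925 × 10^8 m²
ΔV = 1.14 × 10^5 ML = 1.14 × 10^8 m³
Δh = ΔV / (Sy × A) = 1.14 × 10^8 m³ / (0.078 × 3.925 × 10^8 m²) = 3.723 m

Δh ≈ 3.72 m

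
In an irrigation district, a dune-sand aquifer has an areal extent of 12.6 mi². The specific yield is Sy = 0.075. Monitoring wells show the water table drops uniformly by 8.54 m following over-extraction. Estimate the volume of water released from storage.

ΔV ≈ 2.09 × 10^7 m³

A = 12.6 mi² = 3.263 × 10^7 m²
ΔV = Sy × A × Δh = 0.075 × 3.263 × 10^7 m² × 8.54 m = 2.09 × 10^7 m³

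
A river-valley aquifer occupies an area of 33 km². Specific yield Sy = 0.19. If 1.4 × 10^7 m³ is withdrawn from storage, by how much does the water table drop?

Δh ≈ 2.23 m

A = 33 km² = 3.3 × 10^7 m²
Δh = ΔV / (Sy × A) = 1.4 × 10^7 m³ / (0.19 × 3.3 × 10^7 m²) = 2.233 m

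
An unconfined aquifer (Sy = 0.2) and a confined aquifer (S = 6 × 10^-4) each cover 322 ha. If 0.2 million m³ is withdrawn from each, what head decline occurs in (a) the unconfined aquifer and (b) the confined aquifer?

A = 322 ha = 3.22 × 10^6 m²
ΔV = 0.2 million m³ = 2 × 10^5 m³
Unconfined: Δh_u = ΔV/(Sy·A) = 2 × 10^5/(0.2 × 3.22 × 10^6) = 0.3106 m
Confined: Δh_c = ΔV/(S·A) = 2 × 10^5/(6 × 10^-4 × 3.22 × 10^6) = 103.5 m

Δh_u ≈ 0.311 m; Δh_c ≈ 104 m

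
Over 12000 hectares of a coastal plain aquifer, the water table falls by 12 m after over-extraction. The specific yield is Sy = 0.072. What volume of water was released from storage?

ΔV ≈ 1.04 × 10^8 m³

A = 12000 hectares = 1.2 × 10^8 m²
ΔV = Sy × A × Δh = 0.072 × 1.2 × 10^8 m² × 12 m = 1.037 × 10^8 m³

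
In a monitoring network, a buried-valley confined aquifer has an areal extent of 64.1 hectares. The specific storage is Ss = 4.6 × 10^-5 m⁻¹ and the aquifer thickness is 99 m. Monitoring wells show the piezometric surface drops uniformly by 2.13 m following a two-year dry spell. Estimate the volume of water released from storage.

S = Ss × b = 4.6 × 10^-5 m⁻¹ × 99 m = 4.554 × 10^-3
A = 64.1 hectares = 6.41 × 10^5 m²
ΔV = S × A × Δh = 0.004554 × 6.41 × 10^5 m² × 2.13 m = 6218 m³

ΔV ≈ 6220 m³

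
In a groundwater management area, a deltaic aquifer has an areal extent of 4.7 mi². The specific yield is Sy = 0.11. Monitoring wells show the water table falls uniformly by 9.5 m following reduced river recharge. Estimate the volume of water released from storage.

ΔV ≈ 1.27 × 10^7 m³

A = 4.7 mi² = 1.217 × 10^7 m²
ΔV = Sy × A × Δh = 0.11 × 1.217 × 10^7 m² × 9.5 m = 1.272 × 10^7 m³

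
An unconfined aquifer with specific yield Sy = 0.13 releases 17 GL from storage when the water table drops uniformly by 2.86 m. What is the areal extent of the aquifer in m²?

A ≈ 4.57 × 10^7 m²

ΔV = 17 GL = 1.7 × 10^7 m³
A = ΔV / (Sy × Δh) = 1.7 × 10^7 / (0.13 × 2.86) = 4.572 × 10^7 m²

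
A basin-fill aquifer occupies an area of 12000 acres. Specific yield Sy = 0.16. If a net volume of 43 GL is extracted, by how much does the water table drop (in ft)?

Δh ≈ 18.2 ft

A = 12000 acres = 4.856 × 10^7 m²
ΔV = 43 GL = 4.3 × 10^7 m³
Δh = ΔV / (Sy × A) = 4.3 × 10^7 m³ / (0.16 × 4.856 × 10^7 m²) = 5.534 m
Δh = 5.534 m = 18.16 ft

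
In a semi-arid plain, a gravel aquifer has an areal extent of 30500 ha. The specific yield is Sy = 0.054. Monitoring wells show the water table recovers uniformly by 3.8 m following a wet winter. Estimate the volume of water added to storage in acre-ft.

A = 30500 ha = 3.05 × 10^8 m²
ΔV = Sy × A × Δh = 0.054 × 3.05 × 10^8 m² × 3.8 m = 6.259 × 10^7 m³
ΔV = 6.259 × 10^7 m³ = 50740 acre-ft

ΔV ≈ 50700 acre-ft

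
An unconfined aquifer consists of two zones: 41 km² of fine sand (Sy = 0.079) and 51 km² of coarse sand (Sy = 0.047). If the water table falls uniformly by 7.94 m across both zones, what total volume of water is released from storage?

ΔV ≈ 4.47 × 10^7 m³

A₁ = 41 km² = 4.1 × 10^7 m²; A₂ = 51 km² = 5.1 × 10^7 m²
ΔV₁ = 0.079 × 4.1 × 10^7 × 7.94 = 2.572 × 10^7 m³
ΔV₂ = 0.047 × 5.1 × 10^7 × 7.94 = 1.903 × 10^7 m³
ΔV = ΔV₁ + ΔV₂ = 4.475 × 10^7 m³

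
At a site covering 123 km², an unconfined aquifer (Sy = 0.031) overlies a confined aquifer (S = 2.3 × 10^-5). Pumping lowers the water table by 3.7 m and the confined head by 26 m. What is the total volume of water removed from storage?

A = 123 km² = 1.23 × 10^8 m²
Unconfined: ΔV_u = Sy × A × Δh_u = 0.031 × 1.23 × 10^8 × 3.7 = 1.411 × 10^7 m³
Confined: ΔV_c = S × A × Δh_c = 2.3 × 10^-5 × 1.23 × 10^8 × 26 = 73550 m³
Total ΔV = 1.411 × 10^7 + 73550 = 1.418 × 10^7 m³

ΔV ≈ 1.42 × 10^7 m³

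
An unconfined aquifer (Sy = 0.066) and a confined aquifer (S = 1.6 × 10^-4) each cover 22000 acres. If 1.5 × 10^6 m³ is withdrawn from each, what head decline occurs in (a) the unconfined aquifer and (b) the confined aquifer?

A = 22000 acres = 8.903 × 10^7 m²
Unconfined: Δh_u = ΔV/(Sy·A) = 1.5 × 10^6/(0.066 × 8.903 × 10^7) = 0.2553 m
Confined: Δh_c = ΔV/(S·A) = 1.5 × 10^6/(1.6 × 10^-4 × 8.903 × 10^7) = 105.3 m

Δh_u ≈ 0.255 m; Δh_c ≈ 105 m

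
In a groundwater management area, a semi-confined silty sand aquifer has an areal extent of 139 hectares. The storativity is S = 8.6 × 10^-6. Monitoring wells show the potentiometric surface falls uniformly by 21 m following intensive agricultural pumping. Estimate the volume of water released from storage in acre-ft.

A = 139 hectares = 1.39 × 10^6 m²
ΔV = S × A × Δh = 8.6 × 10^-6 × 1.39 × 10^6 m² × 21 m = 251 m³
ΔV = 251 m³ = 0.2035 acre-ft

ΔV ≈ 0.204 acre-ft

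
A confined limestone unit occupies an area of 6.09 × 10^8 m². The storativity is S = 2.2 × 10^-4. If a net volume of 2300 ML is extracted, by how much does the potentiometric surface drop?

Δh ≈ 17.2 m

ΔV = 2300 ML = 2.3 × 10^6 m³
Δh = ΔV / (S × A) = 2.3 × 10^6 m³ / (2.2 × 10^-4 × 6.09 × 10^8 m²) = 17.17 m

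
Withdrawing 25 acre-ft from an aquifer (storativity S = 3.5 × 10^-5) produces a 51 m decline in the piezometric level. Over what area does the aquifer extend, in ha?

A ≈ 1730 ha

ΔV = 25 acre-ft = 30840 m³
A = ΔV / (S × Δh) = 30840 / (3.5 × 10^-5 × 51) = 1.728 × 10^7 m²
A = 1.728 × 10^7 m² = 1728 ha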